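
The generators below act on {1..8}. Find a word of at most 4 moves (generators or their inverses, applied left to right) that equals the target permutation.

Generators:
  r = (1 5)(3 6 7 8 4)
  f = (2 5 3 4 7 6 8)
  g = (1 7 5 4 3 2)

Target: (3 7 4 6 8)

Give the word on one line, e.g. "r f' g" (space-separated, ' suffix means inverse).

r r

  after r: (1 5)(3 6 7 8 4)
  after r: (3 7 4 6 8)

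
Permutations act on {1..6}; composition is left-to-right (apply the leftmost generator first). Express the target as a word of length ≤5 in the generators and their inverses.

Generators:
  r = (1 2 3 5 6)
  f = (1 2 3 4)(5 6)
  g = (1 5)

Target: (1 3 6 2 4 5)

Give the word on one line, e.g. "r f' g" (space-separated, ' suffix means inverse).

  after r: (1 2 3 5 6)
  after g': (1 2 3)(5 6)
  after g': (1 2 3 5 6)
  after f: (1 3 6 2 4)
  after g: (1 3 6 2 4 5)

r g' g' f g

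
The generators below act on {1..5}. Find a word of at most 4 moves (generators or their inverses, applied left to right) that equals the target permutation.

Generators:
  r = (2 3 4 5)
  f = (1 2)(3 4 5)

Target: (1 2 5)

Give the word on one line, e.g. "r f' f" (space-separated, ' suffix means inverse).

  after r: (2 3 4 5)
  after f': (1 2 5)

r f'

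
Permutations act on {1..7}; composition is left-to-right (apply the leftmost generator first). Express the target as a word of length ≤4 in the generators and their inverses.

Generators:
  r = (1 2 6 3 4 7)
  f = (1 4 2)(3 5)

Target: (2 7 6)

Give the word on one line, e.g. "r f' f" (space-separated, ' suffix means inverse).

r' f' f' r

  after r': (1 7 4 3 6 2)
  after f': (1 7)(3 6 4 5)
  after f': (1 7 2 4 3 6)
  after r: (2 7 6)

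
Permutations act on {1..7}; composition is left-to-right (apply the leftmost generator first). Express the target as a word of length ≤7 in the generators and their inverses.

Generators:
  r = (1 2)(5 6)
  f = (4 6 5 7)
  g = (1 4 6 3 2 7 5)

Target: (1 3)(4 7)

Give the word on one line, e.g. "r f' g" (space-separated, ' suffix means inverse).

g' r g r r

  after g': (1 5 7 2 3 6 4)
  after r: (1 6 4 2 3 5 7)
  after g: (1 3)(4 7)
  after r: (1 3 2)(4 7)(5 6)
  after r: (1 3)(4 7)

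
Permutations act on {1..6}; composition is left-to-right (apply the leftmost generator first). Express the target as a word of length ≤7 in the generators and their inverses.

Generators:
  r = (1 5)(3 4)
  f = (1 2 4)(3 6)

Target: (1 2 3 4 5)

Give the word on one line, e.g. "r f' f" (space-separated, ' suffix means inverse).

f f f f r

  after f: (1 2 4)(3 6)
  after f: (1 4 2)
  after f: (3 6)
  after f: (1 2 4)
  after r: (1 2 3 4 5)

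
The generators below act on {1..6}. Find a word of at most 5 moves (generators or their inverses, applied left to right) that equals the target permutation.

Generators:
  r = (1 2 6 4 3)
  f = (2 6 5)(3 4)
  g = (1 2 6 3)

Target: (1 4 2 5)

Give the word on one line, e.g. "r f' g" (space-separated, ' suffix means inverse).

  after f': (2 5 6)(3 4)
  after f': (2 6 5)
  after r': (1 3 4 6 5)
  after f': (1 4 2 5)

f' f' r' f'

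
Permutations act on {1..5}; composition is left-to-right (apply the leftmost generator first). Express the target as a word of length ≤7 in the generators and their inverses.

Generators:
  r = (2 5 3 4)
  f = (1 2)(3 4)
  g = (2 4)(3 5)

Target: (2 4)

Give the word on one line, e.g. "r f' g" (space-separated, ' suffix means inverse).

  after f: (1 2)(3 4)
  after g': (1 4 5 3 2)
  after r: (1 2)(3 5 4)
  after f': (3 5)
  after g': (2 4)

f g' r f' g'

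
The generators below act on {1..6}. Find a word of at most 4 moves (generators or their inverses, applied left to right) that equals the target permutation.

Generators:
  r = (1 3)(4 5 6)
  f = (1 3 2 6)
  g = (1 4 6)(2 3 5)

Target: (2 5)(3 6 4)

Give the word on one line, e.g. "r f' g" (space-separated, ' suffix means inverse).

g' f

  after g': (1 6 4)(2 5 3)
  after f: (2 5)(3 6 4)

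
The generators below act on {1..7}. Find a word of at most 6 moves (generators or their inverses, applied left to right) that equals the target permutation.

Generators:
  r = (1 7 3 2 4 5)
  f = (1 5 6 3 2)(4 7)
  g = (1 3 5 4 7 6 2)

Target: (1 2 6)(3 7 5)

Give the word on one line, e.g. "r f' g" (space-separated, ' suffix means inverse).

f r' g g g

  after f: (1 5 6 3 2)(4 7)
  after r': (1 4)(2 5 6 7)
  after g: (1 7)(2 4 3 5)
  after g: (1 6 2 7 3 4 5)
  after g: (1 2 6)(3 7 5)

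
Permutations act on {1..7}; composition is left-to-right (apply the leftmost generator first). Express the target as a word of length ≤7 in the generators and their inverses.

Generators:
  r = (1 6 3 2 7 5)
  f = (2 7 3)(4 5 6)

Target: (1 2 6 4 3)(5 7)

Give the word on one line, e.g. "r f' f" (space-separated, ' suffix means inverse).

f' f' r r r

  after f': (2 3 7)(4 6 5)
  after f': (2 7 3)(4 5 6)
  after r: (1 6 4)(2 5 3 7)
  after r: (1 3 5 2)(4 6)
  after r: (1 2 6 4 3)(5 7)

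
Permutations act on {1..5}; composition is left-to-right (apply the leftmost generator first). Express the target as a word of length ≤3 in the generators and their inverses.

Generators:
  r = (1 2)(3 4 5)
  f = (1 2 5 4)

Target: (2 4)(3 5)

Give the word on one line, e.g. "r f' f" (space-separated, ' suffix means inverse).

r f'

  after r: (1 2)(3 4 5)
  after f': (2 4)(3 5)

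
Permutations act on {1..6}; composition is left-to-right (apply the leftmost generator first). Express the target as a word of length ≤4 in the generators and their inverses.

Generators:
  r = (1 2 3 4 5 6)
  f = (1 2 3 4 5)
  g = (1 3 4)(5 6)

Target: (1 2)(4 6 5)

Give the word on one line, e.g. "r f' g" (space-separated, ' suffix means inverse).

g' g' r'

  after g': (1 4 3)(5 6)
  after g': (1 3 4)
  after r': (1 2)(4 6 5)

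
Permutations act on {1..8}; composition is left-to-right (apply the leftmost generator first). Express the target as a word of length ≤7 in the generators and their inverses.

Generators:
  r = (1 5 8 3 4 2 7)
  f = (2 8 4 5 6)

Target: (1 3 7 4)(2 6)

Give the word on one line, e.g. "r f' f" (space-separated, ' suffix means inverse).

  after r': (1 7 2 4 3 8 5)
  after r': (1 2 3 5 7 4 8)
  after r': (1 4 5 2 8 7 3)
  after r': (1 3 7 8 2 5 4)
  after f: (1 3 7 4)(2 6)

r' r' r' r' f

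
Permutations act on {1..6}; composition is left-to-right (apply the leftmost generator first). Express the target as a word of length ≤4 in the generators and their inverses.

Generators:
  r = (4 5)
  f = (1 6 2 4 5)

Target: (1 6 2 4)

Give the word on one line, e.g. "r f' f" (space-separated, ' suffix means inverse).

  after r': (4 5)
  after f: (1 6 2 4)

r' f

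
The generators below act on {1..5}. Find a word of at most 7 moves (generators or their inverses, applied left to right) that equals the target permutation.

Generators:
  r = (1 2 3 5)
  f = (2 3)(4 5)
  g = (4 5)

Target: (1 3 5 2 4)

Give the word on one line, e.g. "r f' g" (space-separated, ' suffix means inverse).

  after f: (2 3)(4 5)
  after g: (2 3)
  after r: (1 2 5)
  after g: (1 2 4 5)
  after r: (1 3 5 2 4)

f g r g r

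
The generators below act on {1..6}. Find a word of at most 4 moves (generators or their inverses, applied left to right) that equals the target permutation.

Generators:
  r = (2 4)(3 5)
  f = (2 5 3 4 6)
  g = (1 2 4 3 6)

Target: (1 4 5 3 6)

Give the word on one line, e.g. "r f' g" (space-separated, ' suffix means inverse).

  after g: (1 2 4 3 6)
  after r: (1 4 5 3 6)

g r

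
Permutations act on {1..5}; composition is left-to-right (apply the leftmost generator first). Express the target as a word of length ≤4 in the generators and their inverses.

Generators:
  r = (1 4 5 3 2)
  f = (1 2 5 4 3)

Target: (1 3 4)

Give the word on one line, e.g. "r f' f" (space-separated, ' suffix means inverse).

  after f': (1 3 4 5 2)
  after r: (1 2 4 3 5)
  after r: (2 5 4)
  after f': (1 3 4)

f' r r f'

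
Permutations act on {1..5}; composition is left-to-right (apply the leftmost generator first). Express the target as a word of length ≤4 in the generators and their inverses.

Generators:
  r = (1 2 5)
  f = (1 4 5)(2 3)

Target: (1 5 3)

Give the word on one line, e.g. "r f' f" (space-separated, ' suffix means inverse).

f r f

  after f: (1 4 5)(2 3)
  after r: (1 4)(2 3 5)
  after f: (1 5 3)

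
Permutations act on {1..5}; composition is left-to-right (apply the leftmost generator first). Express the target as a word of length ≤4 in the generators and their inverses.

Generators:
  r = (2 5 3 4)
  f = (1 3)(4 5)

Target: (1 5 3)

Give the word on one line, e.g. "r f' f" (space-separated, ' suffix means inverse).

  after r: (2 5 3 4)
  after f': (1 3 5)(2 4)
  after r: (1 4 5)
  after f: (1 5 3)

r f' r f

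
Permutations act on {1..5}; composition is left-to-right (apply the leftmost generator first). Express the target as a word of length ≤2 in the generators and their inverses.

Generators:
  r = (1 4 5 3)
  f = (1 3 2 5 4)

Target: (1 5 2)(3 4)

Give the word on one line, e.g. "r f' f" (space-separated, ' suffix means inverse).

  after f': (1 4 5 2 3)
  after r: (1 5 2)(3 4)

f' r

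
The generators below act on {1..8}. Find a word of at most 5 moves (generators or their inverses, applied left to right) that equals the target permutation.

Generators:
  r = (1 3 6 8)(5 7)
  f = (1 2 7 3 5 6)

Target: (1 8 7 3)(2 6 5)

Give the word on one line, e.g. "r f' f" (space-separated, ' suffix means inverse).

f' r f f

  after f': (1 6 5 3 7 2)
  after r: (1 8)(2 3 5 6 7)
  after f: (1 8 2 5)(3 6)
  after f: (1 8 7 3)(2 6 5)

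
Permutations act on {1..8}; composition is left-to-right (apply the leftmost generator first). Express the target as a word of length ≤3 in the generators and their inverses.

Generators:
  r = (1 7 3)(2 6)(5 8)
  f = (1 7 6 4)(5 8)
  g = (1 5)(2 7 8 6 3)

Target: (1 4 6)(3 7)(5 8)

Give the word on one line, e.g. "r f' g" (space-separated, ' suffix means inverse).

f' r r

  after f': (1 4 6 7)(5 8)
  after r: (1 4 2 6 3)
  after r: (1 4 6)(3 7)(5 8)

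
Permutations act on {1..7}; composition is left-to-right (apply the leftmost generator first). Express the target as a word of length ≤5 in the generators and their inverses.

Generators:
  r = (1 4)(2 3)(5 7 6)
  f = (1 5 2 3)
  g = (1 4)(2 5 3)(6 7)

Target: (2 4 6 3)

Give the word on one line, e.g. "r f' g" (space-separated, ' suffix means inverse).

r f r'

  after r: (1 4)(2 3)(5 7 6)
  after f: (1 4 5 7 6 2)
  after r': (2 4 6 3)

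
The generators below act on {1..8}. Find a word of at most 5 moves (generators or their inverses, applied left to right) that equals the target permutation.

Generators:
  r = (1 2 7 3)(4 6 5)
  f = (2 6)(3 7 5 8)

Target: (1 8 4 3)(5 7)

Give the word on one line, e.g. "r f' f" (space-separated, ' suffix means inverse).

r' f' r

  after r': (1 3 7 2)(4 5 6)
  after f': (1 8 5 2)(4 7 6)
  after r: (1 8 4 3)(5 7)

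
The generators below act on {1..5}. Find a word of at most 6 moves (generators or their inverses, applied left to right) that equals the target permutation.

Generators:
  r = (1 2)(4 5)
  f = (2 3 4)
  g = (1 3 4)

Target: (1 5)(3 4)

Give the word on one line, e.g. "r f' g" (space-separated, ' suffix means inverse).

  after r: (1 2)(4 5)
  after f': (1 4 5 3 2)
  after r: (1 5 3)
  after g': (1 5)(3 4)

r f' r g'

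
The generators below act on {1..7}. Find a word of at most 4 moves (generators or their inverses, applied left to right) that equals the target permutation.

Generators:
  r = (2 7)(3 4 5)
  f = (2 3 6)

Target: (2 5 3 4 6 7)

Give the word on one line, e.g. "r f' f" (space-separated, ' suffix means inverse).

r r f r'

  after r: (2 7)(3 4 5)
  after r: (3 5 4)
  after f: (2 3 5 4 6)
  after r': (2 5 3 4 6 7)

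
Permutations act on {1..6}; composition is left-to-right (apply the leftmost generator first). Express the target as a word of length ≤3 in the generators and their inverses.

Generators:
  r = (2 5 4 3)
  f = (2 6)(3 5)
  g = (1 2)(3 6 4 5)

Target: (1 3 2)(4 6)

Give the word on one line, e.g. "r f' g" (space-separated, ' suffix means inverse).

g' r'

  after g': (1 2)(3 5 4 6)
  after r': (1 3 2)(4 6)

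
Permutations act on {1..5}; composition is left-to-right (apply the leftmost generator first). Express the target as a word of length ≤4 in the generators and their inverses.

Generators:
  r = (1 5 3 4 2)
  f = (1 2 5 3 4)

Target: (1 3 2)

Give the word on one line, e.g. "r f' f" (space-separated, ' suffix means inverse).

  after r': (1 2 4 3 5)
  after f': (2 3)(4 5)
  after f': (1 4 2 5 3)
  after r': (1 3 2)

r' f' f' r'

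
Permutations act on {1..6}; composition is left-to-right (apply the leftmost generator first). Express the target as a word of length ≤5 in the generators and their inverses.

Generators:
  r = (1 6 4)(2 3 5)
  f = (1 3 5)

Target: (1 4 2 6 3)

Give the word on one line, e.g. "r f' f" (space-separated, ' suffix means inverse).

r f' r' r' f

  after r: (1 6 4)(2 3 5)
  after f': (1 6 4 5 2)
  after r': (2 4 3)
  after r': (1 4 2 6)(3 5)
  after f: (1 4 2 6 3)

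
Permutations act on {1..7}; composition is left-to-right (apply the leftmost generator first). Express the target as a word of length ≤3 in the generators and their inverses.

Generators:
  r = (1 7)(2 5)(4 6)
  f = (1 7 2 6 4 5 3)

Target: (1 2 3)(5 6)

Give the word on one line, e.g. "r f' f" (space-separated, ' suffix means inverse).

  after r': (1 7)(2 5)(4 6)
  after f: (1 2 3)(5 6)

r' f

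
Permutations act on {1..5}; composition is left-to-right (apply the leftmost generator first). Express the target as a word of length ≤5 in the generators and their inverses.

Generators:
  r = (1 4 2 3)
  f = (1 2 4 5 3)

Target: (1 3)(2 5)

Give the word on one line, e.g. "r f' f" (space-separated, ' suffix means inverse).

r r f' f'

  after r: (1 4 2 3)
  after r: (1 2)(3 4)
  after f': (2 3)(4 5)
  after f': (1 3)(2 5)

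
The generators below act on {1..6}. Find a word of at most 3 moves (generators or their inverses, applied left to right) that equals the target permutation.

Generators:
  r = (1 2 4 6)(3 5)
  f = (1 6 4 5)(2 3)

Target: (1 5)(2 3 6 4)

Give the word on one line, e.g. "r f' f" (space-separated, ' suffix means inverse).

  after r: (1 2 4 6)(3 5)
  after f: (1 3)(2 5)
  after r': (1 5)(2 3 6 4)

r f r'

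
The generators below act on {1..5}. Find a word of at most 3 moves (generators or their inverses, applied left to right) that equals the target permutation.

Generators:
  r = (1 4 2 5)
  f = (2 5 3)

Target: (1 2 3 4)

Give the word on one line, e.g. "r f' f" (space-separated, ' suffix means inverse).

f r' f'

  after f: (2 5 3)
  after r': (1 5 3 4)
  after f': (1 2 3 4)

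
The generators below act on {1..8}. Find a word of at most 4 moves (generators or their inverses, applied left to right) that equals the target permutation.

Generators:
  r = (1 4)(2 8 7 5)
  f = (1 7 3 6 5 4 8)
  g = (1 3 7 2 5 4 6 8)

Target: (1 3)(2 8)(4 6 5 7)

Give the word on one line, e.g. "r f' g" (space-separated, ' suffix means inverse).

  after f: (1 7 3 6 5 4 8)
  after g': (1 3 4 6 2 7)
  after r': (1 3)(2 8)(4 6 5 7)

f g' r'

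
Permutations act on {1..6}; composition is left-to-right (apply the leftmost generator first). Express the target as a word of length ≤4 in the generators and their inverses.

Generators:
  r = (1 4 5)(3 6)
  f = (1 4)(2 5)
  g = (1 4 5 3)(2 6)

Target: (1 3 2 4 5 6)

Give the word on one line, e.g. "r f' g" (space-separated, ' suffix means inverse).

  after f': (1 4)(2 5)
  after r: (1 5 2)(3 6)
  after g: (1 3 2 4 5 6)

f' r g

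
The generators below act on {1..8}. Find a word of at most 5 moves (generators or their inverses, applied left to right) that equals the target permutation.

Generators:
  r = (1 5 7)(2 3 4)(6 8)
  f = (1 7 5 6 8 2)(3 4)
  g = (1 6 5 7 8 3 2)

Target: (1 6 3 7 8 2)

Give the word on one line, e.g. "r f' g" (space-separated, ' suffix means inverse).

  after r': (1 7 5)(2 4 3)(6 8)
  after g: (1 8 5 6 3)(2 4)
  after f': (1 6 4 8 7)(2 3)
  after g: (1 5 7 6 4 3)
  after f: (1 6 3 7 8 2)

r' g f' g f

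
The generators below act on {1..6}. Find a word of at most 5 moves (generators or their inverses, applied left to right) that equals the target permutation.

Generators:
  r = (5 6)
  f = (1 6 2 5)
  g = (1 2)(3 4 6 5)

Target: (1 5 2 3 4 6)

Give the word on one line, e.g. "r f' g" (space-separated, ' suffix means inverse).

  after f: (1 6 2 5)
  after r': (1 5)(2 6)
  after r': (1 6 2 5)
  after g: (1 5 2 3 4 6)

f r' r' g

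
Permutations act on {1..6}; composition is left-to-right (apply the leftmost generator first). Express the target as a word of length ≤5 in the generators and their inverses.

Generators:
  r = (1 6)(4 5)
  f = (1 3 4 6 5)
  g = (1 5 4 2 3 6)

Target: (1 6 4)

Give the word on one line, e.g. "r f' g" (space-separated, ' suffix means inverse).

g' f' g' f'

  after g': (1 6 3 2 4 5)
  after f': (1 4 6)(2 3)
  after g': (1 5)(3 4)
  after f': (1 6 4)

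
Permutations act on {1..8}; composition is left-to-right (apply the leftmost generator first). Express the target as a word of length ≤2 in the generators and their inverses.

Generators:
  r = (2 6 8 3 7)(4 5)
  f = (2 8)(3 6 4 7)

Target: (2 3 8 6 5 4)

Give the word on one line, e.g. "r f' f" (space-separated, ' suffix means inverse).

f r

  after f: (2 8)(3 6 4 7)
  after r: (2 3 8 6 5 4)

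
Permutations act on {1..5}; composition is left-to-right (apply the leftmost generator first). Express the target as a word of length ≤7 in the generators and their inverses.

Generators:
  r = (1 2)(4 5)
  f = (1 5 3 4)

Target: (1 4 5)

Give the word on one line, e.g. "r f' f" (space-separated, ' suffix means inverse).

  after r': (1 2)(4 5)
  after f: (1 2 5)(3 4)
  after r: (2 4 3 5)
  after f: (1 5 2)
  after r: (1 4 5)

r' f r f r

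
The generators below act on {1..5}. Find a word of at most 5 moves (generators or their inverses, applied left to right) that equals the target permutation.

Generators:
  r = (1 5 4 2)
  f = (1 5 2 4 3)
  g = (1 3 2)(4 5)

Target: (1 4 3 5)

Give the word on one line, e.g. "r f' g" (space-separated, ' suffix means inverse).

f' r f'

  after f': (1 3 4 2 5)
  after r: (1 3 2 4)
  after f': (1 4 3 5)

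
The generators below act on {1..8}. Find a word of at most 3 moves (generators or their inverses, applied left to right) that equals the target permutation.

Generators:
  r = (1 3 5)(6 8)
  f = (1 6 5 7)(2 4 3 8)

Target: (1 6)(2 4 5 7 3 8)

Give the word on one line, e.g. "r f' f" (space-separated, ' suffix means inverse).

f r' r'

  after f: (1 6 5 7)(2 4 3 8)
  after r': (1 8 2 4)(3 6)(5 7)
  after r': (1 6)(2 4 5 7 3 8)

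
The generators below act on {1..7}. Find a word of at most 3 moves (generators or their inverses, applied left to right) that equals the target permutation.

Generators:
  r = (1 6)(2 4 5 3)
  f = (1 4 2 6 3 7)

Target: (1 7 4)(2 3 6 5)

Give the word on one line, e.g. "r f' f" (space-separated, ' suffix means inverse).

  after f': (1 7 3 6 2 4)
  after r': (1 7 5 4 6 3)
  after r': (1 7 4)(2 3 6 5)

f' r' r'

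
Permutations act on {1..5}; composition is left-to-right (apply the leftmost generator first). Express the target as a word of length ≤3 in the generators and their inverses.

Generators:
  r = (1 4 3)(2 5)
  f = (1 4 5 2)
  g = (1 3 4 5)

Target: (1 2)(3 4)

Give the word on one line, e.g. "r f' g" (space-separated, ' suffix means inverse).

f' g

  after f': (1 2 5 4)
  after g: (1 2)(3 4)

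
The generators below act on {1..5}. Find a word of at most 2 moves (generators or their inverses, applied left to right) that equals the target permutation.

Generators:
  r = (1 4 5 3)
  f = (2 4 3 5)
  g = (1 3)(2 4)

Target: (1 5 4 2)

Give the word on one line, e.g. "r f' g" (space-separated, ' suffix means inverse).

  after g': (1 3)(2 4)
  after r': (1 5 4 2)

g' r'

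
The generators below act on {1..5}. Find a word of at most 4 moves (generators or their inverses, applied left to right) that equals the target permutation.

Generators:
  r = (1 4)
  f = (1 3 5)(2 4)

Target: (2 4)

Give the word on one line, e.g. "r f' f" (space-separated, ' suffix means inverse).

f f f

  after f: (1 3 5)(2 4)
  after f: (1 5 3)
  after f: (2 4)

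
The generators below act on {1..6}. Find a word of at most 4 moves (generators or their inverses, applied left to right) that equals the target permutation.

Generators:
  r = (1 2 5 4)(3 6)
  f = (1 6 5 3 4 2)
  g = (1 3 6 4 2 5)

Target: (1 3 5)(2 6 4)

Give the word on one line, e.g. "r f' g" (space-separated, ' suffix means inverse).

g' f' r

  after g': (1 5 2 4 6 3)
  after f': (1 6 5 4)(2 3)
  after r: (1 3 5)(2 6 4)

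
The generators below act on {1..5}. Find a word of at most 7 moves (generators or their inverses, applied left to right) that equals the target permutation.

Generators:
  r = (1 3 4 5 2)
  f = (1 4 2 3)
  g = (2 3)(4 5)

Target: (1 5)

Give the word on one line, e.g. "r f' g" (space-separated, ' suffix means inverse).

  after r': (1 2 5 4 3)
  after g': (1 3)(2 4)
  after r: (1 4)(2 5)
  after g: (1 5 3 2 4)
  after f: (1 5)

r' g' r g f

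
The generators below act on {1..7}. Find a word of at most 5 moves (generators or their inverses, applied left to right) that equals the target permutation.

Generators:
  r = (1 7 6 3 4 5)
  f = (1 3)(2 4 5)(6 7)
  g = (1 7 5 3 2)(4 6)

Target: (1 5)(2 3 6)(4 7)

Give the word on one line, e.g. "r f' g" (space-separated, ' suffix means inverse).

  after f': (1 3)(2 5 4)(6 7)
  after f': (2 4 5)
  after r: (1 7 6 3 4)(2 5)
  after g: (1 5)(2 3 6)(4 7)

f' f' r g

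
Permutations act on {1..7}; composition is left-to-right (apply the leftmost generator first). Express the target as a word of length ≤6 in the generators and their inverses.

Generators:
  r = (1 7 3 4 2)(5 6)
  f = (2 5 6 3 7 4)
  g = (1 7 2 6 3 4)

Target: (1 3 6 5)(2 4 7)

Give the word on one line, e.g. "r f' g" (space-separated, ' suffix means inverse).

r g' f' g f'

  after r: (1 7 3 4 2)(5 6)
  after g': (2 4 7 6 5)
  after f': (2 7 5 4 3 6)
  after g: (1 7 5)
  after f': (1 3 6 5)(2 4 7)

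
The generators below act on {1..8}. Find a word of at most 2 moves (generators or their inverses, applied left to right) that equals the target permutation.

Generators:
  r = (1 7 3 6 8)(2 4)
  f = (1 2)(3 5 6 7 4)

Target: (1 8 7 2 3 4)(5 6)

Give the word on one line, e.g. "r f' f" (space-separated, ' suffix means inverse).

  after r': (1 8 6 3 7)(2 4)
  after f: (1 8 7 2 3 4)(5 6)

r' f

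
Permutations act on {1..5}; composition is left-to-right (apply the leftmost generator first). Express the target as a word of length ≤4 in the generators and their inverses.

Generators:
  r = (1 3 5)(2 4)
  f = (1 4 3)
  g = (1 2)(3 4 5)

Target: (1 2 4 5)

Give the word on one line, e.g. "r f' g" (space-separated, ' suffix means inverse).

  after f: (1 4 3)
  after r: (1 2 4 5)

f r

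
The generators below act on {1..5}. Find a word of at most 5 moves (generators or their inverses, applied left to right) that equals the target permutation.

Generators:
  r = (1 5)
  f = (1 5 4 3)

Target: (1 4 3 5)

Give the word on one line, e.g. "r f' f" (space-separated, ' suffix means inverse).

f' r f'

  after f': (1 3 4 5)
  after r: (1 3 4)
  after f': (1 4 3 5)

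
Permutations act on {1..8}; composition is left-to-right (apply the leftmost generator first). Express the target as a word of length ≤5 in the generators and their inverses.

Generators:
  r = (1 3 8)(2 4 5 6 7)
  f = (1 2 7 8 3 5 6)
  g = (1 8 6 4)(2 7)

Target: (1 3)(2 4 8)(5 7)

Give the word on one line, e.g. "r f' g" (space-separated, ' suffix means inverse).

g r r

  after g: (1 8 6 4)(2 7)
  after r: (3 8 7 4)(5 6)
  after r: (1 3)(2 4 8)(5 7)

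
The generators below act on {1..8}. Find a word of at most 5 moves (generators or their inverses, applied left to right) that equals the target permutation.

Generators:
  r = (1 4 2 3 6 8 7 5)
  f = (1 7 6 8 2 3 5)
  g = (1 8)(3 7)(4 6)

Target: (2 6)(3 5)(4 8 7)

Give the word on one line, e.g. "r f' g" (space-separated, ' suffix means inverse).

  after r: (1 4 2 3 6 8 7 5)
  after r: (1 2 6 7)(3 8 5 4)
  after g': (1 2 4 7 8 5 6 3)
  after f': (1 8 3 5 7 6 2 4)
  after g: (2 6)(3 5)(4 8 7)

r r g' f' g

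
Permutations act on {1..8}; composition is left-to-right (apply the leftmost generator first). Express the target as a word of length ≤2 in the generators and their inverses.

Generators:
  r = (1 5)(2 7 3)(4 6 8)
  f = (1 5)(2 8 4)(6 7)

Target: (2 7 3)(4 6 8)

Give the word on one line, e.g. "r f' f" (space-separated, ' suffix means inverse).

  after r': (1 5)(2 3 7)(4 8 6)
  after r': (2 7 3)(4 6 8)

r' r'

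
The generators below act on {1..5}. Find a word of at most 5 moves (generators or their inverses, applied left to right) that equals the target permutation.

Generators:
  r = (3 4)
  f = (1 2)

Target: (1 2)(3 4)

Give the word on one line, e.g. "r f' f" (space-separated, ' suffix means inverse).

  after f: (1 2)
  after r: (1 2)(3 4)
  after f: (3 4)
  after f: (1 2)(3 4)

f r f f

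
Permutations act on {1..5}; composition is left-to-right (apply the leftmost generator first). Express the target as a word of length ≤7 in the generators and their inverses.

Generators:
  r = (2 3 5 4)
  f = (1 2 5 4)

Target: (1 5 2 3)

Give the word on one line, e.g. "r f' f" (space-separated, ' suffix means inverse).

r r f' r f

  after r: (2 3 5 4)
  after r: (2 5)(3 4)
  after f': (1 4 3 5)
  after r: (1 2 3 4 5)
  after f: (1 5 2 3)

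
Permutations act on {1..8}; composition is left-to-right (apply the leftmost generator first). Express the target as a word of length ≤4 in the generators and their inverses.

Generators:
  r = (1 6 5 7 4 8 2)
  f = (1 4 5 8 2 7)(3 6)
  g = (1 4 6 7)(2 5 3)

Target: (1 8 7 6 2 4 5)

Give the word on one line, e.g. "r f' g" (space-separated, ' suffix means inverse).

  after r': (1 2 8 4 7 5 6)
  after r': (1 8 7 6 2 4 5)

r' r'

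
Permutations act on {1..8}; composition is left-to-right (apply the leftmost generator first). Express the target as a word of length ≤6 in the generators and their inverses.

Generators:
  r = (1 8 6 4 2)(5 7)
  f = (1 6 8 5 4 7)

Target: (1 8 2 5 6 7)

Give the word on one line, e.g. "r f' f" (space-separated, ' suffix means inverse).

r' f r' r' r'

  after r': (1 2 4 6 8)(5 7)
  after f: (1 2 7 4 8 6 5)
  after r': (1 4)(2 5)(6 7)
  after r': (1 6 5 4 2 7 8)
  after r': (1 8 2 5 6 7)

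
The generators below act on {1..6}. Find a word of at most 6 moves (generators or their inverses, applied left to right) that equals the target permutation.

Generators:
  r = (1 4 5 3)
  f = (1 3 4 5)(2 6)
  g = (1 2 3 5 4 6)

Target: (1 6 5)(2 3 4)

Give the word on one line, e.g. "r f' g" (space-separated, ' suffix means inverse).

  after f': (1 5 4 3)(2 6)
  after r: (1 3 4)(2 6)
  after g': (1 2 4 6)(3 5)
  after f': (1 6 5)(2 3 4)

f' r g' f'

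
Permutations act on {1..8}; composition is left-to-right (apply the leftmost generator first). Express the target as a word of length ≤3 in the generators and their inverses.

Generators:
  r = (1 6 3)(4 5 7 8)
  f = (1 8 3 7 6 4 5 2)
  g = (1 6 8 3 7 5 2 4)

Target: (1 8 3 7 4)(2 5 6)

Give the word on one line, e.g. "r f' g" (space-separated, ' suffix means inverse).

r' f'

  after r': (1 3 6)(4 8 7 5)
  after f': (1 8 3 7 4)(2 5 6)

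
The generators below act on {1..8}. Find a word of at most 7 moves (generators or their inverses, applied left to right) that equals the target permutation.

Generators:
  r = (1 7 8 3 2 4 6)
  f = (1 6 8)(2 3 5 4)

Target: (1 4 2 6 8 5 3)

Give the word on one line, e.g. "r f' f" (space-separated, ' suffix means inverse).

r' r' f' r f

  after r': (1 6 4 2 3 8 7)
  after r': (1 4 3 7 6 2 8)
  after f': (1 5 3 7)(2 6 4)
  after r: (1 5 2)(3 8)
  after f: (1 4 2 6 8 5 3)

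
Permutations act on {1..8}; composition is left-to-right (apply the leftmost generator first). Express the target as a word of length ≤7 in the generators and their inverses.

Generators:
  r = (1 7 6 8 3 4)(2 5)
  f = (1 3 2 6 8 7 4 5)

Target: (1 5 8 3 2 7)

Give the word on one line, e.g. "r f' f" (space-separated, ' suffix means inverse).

  after r': (1 4 3 8 6 7)(2 5)
  after f: (1 5 6 4 2)(3 7)
  after f: (2 3 4 6 5 8 7)
  after r': (1 4 7 5 6 2 8)
  after f: (1 5 8 3 2 7)

r' f f r' f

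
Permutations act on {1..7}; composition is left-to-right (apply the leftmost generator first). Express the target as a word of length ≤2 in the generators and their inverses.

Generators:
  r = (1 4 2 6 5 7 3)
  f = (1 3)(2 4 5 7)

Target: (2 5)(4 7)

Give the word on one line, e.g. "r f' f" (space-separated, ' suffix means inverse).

  after f: (1 3)(2 4 5 7)
  after f: (2 5)(4 7)

f f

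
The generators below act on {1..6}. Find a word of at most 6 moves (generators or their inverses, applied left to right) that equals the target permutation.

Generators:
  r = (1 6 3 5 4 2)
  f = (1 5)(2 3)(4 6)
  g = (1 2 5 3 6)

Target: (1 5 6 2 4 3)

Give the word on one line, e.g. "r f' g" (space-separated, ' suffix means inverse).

f' r r g

  after f': (1 5)(2 3)(4 6)
  after r: (1 4 3)(2 5 6)
  after r: (1 2 4 5 3 6)
  after g: (1 5 6 2 4 3)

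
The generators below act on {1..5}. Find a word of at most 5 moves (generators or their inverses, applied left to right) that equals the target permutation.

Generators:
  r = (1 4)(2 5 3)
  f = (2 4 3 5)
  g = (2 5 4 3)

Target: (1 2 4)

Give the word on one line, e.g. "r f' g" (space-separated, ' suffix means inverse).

r g f g'

  after r: (1 4)(2 5 3)
  after g: (1 3 5 2 4)
  after f: (1 5 4)(2 3)
  after g': (1 2 4)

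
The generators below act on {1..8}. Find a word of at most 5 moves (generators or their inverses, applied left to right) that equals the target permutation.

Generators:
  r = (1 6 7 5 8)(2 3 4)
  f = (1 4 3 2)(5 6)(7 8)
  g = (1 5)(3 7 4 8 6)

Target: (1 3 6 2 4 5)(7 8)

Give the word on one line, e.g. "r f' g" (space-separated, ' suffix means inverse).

  after r: (1 6 7 5 8)(2 3 4)
  after f: (1 5 7 6 8 4)
  after g': (3 6 4 5)(7 8)
  after f': (1 2 3 5 4 6)
  after f': (1 3 6 2 4 5)(7 8)

r f g' f' f'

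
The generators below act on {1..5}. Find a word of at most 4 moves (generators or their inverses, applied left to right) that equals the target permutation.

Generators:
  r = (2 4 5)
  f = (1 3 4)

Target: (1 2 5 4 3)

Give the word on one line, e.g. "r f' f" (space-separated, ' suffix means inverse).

f' r'

  after f': (1 4 3)
  after r': (1 2 5 4 3)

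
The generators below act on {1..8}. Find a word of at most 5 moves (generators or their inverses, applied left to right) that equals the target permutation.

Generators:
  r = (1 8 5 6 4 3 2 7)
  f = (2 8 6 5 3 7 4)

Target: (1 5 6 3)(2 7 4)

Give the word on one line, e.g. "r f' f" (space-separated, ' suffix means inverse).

f r f f

  after f: (2 8 6 5 3 7 4)
  after r: (1 8 4 7 3)(2 5)
  after f: (1 6 5 8 2 3)
  after f: (1 5 6 3)(2 7 4)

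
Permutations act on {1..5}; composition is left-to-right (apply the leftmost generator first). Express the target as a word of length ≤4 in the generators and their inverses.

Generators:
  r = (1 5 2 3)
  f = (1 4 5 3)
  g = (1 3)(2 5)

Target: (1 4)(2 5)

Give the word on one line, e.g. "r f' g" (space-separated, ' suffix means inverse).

r f'

  after r: (1 5 2 3)
  after f': (1 4)(2 5)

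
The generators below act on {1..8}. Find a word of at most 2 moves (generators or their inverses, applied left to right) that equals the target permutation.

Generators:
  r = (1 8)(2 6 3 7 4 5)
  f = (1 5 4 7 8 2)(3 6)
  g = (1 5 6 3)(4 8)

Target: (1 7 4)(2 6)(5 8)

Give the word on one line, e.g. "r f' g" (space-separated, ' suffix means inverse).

g' r

  after g': (1 3 6 5)(4 8)
  after r: (1 7 4)(2 6)(5 8)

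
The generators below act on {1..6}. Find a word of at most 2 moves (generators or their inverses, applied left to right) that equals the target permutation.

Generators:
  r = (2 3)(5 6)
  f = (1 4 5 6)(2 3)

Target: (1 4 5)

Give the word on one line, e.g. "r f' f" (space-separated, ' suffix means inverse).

  after r': (2 3)(5 6)
  after f: (1 4 5)

r' f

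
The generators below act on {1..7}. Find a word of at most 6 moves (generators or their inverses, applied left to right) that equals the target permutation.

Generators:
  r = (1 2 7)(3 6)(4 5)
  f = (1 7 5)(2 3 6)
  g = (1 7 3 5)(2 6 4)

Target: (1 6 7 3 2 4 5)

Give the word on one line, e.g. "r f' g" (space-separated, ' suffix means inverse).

f' g' f' g

  after f': (1 5 7)(2 6 3)
  after g': (1 3 4 6 7 5)
  after f': (1 2 6)(3 4)
  after g: (1 6 7 3 2 4 5)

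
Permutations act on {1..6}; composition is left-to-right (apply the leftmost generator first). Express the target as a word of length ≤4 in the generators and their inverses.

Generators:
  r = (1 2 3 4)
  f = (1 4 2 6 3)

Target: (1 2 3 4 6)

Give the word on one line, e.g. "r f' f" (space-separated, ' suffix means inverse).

f' f' f'

  after f': (1 3 6 2 4)
  after f': (1 6 4 3 2)
  after f': (1 2 3 4 6)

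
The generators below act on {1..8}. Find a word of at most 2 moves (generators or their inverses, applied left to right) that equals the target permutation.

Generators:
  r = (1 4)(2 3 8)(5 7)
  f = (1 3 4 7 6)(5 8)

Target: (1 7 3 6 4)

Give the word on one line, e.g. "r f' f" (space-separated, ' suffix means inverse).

f' f'

  after f': (1 6 7 4 3)(5 8)
  after f': (1 7 3 6 4)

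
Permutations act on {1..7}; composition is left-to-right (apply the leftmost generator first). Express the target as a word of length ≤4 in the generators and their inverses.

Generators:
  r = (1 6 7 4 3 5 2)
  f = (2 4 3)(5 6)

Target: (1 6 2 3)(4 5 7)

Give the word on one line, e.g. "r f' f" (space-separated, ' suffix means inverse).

  after f: (2 4 3)(5 6)
  after r: (1 6 2 3)(4 5 7)

f r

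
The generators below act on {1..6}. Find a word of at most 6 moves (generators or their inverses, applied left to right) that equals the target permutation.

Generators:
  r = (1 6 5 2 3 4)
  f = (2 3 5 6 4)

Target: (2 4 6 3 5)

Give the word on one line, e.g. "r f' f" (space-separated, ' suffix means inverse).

f' f' r' f' r'

  after f': (2 4 6 5 3)
  after f': (2 6 3 4 5)
  after r': (1 4 6 2)
  after f': (1 6 4 5 3 2)
  after r': (2 4 6 3 5)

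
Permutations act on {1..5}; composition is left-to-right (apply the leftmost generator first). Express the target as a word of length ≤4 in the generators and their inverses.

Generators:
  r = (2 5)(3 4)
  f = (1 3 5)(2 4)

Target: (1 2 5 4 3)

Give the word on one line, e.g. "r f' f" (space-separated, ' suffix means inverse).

  after f: (1 3 5)(2 4)
  after f: (1 5 3)
  after r: (1 2 5 4 3)

f f r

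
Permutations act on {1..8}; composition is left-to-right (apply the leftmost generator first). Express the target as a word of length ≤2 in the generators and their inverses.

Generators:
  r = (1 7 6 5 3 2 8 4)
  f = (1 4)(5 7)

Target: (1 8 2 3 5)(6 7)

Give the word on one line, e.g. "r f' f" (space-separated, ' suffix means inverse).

  after f: (1 4)(5 7)
  after r': (1 8 2 3 5)(6 7)

f r'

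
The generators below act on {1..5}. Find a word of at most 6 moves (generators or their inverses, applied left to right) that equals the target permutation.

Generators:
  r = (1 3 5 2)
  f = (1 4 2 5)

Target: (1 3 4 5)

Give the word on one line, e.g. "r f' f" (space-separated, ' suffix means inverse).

  after r': (1 2 5 3)
  after f': (1 4)(3 5)
  after r: (1 4 3 2)
  after f': (2 5)(3 4)
  after r: (1 3 4 5)

r' f' r f' r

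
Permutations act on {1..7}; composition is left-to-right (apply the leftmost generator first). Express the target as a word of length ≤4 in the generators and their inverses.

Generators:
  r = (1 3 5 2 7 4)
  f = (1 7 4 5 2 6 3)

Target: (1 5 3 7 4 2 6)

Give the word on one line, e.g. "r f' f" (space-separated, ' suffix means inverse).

f' r' f' r

  after f': (1 3 6 2 5 4 7)
  after r': (2 3 6 5 7 4)
  after f': (1 3 2 6 4 5)
  after r: (1 5 3 7 4 2 6)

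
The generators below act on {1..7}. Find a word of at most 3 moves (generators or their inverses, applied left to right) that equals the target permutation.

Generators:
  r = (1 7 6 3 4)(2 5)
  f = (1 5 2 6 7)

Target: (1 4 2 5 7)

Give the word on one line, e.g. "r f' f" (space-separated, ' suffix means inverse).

  after r: (1 7 6 3 4)(2 5)
  after f: (3 4 5 6)
  after r': (1 4 2 5 7)

r f r'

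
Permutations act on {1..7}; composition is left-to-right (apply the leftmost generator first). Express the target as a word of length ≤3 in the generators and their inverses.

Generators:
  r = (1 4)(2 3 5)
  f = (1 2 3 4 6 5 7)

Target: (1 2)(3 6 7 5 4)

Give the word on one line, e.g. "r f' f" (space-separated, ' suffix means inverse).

f f r'

  after f: (1 2 3 4 6 5 7)
  after f: (1 3 6 7 2 4 5)
  after r': (1 2)(3 6 7 5 4)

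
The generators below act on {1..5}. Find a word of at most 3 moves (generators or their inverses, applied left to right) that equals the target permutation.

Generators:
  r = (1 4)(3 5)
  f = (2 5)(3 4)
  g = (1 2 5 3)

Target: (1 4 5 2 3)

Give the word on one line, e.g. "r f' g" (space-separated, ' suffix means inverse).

g' f' g'

  after g': (1 3 5 2)
  after f': (1 4 3 2)
  after g': (1 4 5 2 3)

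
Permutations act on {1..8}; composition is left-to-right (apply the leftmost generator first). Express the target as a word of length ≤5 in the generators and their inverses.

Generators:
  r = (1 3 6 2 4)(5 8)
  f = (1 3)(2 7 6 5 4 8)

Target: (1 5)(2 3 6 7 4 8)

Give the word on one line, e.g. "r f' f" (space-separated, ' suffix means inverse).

  after f: (1 3)(2 7 6 5 4 8)
  after f: (2 6 4)(5 8 7)
  after r': (1 4 6 2 3)(7 8)
  after f: (1 8 6 7 2)(4 5)
  after r: (1 5)(2 3 6 7 4 8)

f f r' f r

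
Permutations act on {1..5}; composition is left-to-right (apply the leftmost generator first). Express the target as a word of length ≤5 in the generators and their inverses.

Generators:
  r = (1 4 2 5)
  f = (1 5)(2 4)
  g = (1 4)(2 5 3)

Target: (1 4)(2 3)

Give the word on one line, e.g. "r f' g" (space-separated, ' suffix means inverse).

  after g: (1 4)(2 5 3)
  after g: (2 3 5)
  after r: (1 4 2 3)
  after f: (1 2 3 5)
  after r': (1 4)(2 3)

g g r f r'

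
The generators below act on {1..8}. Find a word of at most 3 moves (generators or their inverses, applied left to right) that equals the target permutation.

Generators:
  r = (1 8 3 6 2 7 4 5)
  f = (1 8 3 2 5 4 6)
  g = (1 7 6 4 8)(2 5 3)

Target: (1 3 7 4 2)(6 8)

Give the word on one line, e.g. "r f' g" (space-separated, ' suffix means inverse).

  after f: (1 8 3 2 5 4 6)
  after r: (1 3 7 4 2)(6 8)

f r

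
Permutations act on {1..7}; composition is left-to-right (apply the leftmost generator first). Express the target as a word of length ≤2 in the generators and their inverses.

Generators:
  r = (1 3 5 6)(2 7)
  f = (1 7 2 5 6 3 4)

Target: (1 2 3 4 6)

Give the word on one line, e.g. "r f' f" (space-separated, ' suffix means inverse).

  after f: (1 7 2 5 6 3 4)
  after r': (1 2 3 4 6)

f r'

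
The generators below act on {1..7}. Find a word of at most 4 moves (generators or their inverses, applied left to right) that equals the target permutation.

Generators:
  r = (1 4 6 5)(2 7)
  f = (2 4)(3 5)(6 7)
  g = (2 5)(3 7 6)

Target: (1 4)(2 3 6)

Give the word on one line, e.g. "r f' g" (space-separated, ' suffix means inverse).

  after f': (2 4)(3 5)(6 7)
  after g: (2 4 5 7 3)
  after r: (1 4)(2 6 5)(3 7)
  after g: (1 4)(2 3 6)

f' g r g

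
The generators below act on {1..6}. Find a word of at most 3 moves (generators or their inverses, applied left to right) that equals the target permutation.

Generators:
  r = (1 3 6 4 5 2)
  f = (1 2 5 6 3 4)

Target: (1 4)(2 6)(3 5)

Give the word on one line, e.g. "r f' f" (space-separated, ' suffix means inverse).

r' r' r'

  after r': (1 2 5 4 6 3)
  after r': (1 5 6)(2 4 3)
  after r': (1 4)(2 6)(3 5)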